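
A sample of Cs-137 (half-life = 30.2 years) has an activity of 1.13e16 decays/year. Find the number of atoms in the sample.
N = A/λ = 4.923e17 atoms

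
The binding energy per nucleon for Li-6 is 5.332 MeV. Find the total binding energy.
B.E. = 5.332 × 6 = 31.99 MeV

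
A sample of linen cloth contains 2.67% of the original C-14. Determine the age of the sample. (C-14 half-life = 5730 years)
Age = t½ × log₂(1/ratio) = 29950 years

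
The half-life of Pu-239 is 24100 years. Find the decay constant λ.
λ = ln(2)/t½ = 2.876e-5 year⁻¹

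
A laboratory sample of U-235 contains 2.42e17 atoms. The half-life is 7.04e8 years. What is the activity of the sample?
A = λN = 2.383e8 decays/year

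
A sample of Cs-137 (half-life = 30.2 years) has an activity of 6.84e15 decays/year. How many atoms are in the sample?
N = A/λ = 2.98e17 atoms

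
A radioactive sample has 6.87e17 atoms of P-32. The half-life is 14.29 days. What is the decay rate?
A = λN = 3.332e16 decays/day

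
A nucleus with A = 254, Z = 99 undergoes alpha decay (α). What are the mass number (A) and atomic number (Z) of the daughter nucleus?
Daughter: A = 250, Z = 97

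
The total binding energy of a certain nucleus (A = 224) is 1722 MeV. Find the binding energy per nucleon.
B.E./A = 1722/224 = 7.688 MeV/nucleon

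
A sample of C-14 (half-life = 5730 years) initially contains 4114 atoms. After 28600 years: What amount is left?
N = N₀(1/2)^(t/t½) = 129.3 atoms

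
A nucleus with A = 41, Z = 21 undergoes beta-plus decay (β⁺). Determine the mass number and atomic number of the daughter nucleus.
Daughter: A = 41, Z = 20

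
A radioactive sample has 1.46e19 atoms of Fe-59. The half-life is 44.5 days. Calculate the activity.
A = λN = 2.274e17 decays/day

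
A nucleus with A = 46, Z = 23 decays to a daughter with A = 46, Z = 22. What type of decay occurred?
ΔA = 0, ΔZ = -1 ⇒ beta-plus decay (β⁺) or electron capture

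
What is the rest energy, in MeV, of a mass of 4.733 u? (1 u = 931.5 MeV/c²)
E = mc² = 4409 MeV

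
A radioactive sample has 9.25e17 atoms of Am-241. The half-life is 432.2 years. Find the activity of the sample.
A = λN = 1.483e15 decays/year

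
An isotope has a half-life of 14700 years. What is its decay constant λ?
λ = ln(2)/t½ = 4.715e-5 year⁻¹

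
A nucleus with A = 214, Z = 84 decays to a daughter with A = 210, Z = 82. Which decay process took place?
ΔA = -4, ΔZ = -2 ⇒ alpha decay (α)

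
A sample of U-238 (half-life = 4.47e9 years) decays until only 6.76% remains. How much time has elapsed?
t = t½ × log₂(N₀/N) = 1.737e10 years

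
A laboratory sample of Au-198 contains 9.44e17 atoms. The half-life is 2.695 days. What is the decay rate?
A = λN = 2.428e17 decays/day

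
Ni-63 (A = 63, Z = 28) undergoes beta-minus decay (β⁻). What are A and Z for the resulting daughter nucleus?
Daughter: A = 63, Z = 29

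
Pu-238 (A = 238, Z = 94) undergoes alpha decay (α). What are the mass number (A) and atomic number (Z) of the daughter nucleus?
Daughter: A = 234, Z = 92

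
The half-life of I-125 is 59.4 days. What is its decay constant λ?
λ = ln(2)/t½ = 0.01167 day⁻¹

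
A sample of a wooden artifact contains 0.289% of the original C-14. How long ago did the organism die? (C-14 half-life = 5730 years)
Age = t½ × log₂(1/ratio) = 48330 years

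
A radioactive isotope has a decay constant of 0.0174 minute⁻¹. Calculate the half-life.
t½ = ln(2)/λ = 39.84 minutes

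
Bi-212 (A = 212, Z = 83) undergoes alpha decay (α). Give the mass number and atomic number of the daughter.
Daughter: A = 208, Z = 81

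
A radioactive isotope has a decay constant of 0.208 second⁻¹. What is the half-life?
t½ = ln(2)/λ = 3.332 seconds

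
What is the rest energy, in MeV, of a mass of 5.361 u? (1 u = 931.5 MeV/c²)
E = mc² = 4994 MeV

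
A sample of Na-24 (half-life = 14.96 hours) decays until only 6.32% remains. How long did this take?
t = t½ × log₂(N₀/N) = 59.6 hours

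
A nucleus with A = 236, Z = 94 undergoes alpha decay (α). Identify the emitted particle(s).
α particle = ⁴₂He (2 protons + 2 neutrons)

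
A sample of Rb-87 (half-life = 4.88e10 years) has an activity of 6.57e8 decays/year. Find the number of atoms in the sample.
N = A/λ = 4.626e19 atoms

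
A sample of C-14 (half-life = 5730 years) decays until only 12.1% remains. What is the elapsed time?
t = t½ × log₂(N₀/N) = 17460 years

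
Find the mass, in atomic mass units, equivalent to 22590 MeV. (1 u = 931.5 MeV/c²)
m = E/c² = 24.25 u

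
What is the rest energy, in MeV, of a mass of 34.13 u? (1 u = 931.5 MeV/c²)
E = mc² = 31790 MeV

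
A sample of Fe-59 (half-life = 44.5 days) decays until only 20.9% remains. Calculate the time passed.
t = t½ × log₂(N₀/N) = 100.5 days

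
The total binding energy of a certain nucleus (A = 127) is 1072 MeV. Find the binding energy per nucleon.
B.E./A = 1072/127 = 8.441 MeV/nucleon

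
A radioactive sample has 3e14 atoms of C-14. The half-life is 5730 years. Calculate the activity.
A = λN = 3.629e10 decays/year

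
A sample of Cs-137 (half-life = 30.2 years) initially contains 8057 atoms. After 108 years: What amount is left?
N = N₀(1/2)^(t/t½) = 675.5 atoms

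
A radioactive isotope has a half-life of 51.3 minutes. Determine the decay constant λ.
λ = ln(2)/t½ = 0.01351 minute⁻¹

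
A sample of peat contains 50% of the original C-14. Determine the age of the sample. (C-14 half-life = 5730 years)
Age = t½ × log₂(1/ratio) = 5730 years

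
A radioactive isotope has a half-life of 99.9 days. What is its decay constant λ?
λ = ln(2)/t½ = 0.006938 day⁻¹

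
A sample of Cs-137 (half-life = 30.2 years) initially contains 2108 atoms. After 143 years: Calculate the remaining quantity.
N = N₀(1/2)^(t/t½) = 79.15 atoms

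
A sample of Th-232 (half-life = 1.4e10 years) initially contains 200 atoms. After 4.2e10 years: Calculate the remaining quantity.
N = N₀(1/2)^(t/t½) = 25 atoms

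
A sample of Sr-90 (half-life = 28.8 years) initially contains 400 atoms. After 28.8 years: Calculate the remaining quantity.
N = N₀(1/2)^(t/t½) = 200 atoms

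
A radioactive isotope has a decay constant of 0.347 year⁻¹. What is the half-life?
t½ = ln(2)/λ = 1.998 years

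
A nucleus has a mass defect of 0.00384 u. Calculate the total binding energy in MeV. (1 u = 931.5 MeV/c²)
B.E. = Δm × 931.5 = 3.577 MeV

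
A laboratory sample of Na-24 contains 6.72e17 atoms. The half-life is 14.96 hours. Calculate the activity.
A = λN = 3.114e16 decays/hour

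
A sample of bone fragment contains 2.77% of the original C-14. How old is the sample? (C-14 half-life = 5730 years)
Age = t½ × log₂(1/ratio) = 29650 years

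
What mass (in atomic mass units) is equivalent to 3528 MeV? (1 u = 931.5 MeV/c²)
m = E/c² = 3.787 u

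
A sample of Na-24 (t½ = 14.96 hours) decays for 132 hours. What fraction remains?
N/N₀ = (1/2)^(t/t½) = 0.002207 = 0.221%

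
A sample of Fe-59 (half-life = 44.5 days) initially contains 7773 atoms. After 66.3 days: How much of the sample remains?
N = N₀(1/2)^(t/t½) = 2768 atoms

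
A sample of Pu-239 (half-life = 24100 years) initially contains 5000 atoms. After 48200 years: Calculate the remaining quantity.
N = N₀(1/2)^(t/t½) = 1250 atoms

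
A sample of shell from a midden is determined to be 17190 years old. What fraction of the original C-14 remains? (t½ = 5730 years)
N/N₀ = (1/2)^(t/t½) = 0.125 = 12.5%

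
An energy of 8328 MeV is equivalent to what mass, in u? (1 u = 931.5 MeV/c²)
m = E/c² = 8.94 u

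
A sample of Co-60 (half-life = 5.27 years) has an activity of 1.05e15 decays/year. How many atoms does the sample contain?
N = A/λ = 7.983e15 atoms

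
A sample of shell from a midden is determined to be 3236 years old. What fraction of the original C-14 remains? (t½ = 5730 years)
N/N₀ = (1/2)^(t/t½) = 0.6761 = 67.6%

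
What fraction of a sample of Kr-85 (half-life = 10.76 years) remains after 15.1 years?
N/N₀ = (1/2)^(t/t½) = 0.3781 = 37.8%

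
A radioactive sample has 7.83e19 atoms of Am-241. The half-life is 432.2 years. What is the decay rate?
A = λN = 1.256e17 decays/year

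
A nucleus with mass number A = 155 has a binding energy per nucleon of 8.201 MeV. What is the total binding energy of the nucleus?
B.E. = 8.201 × 155 = 1271 MeV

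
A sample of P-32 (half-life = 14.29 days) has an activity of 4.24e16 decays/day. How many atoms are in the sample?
N = A/λ = 8.741e17 atoms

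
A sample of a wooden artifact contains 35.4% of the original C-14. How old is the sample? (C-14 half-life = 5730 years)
Age = t½ × log₂(1/ratio) = 8585 years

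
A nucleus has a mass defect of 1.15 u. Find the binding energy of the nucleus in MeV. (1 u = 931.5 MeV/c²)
B.E. = Δm × 931.5 = 1071 MeV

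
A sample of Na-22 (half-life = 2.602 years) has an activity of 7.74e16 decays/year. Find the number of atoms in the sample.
N = A/λ = 2.906e17 atoms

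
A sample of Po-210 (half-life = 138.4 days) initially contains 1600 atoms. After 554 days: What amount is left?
N = N₀(1/2)^(t/t½) = 99.8 atoms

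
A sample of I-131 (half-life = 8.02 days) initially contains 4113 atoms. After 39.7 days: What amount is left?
N = N₀(1/2)^(t/t½) = 133.1 atoms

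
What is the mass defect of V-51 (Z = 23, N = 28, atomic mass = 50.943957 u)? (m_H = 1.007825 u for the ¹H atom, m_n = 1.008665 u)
Δm = Z·m_H + N·m_n − M = 0.4786 u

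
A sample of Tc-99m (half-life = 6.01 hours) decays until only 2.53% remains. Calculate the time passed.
t = t½ × log₂(N₀/N) = 31.88 hours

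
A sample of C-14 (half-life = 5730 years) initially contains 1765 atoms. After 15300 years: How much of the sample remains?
N = N₀(1/2)^(t/t½) = 277.3 atoms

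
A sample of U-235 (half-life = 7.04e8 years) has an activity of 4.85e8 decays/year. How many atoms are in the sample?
N = A/λ = 4.926e17 atoms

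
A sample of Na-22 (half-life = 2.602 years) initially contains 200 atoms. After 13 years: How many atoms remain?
N = N₀(1/2)^(t/t½) = 6.267 atoms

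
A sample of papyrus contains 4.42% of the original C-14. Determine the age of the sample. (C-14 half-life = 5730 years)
Age = t½ × log₂(1/ratio) = 25780 years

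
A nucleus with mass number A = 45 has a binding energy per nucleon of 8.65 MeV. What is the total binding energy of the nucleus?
B.E. = 8.65 × 45 = 389.2 MeV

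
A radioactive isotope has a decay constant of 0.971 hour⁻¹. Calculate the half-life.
t½ = ln(2)/λ = 0.7138 hours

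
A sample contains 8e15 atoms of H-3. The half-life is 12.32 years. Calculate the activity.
A = λN = 4.501e14 decays/year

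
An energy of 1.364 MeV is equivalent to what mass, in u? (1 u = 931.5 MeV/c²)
m = E/c² = 0.001464 u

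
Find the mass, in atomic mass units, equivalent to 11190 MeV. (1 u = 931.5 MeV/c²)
m = E/c² = 12.01 u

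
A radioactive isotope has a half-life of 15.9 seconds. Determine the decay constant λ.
λ = ln(2)/t½ = 0.04359 second⁻¹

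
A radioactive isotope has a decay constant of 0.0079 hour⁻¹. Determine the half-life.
t½ = ln(2)/λ = 87.74 hours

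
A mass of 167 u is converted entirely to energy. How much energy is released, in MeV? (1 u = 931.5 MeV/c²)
E = mc² = 1.556e5 MeV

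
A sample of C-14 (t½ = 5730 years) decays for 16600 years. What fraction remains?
N/N₀ = (1/2)^(t/t½) = 0.1342 = 13.4%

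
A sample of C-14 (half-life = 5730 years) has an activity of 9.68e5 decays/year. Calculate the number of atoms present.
N = A/λ = 8.002e9 atoms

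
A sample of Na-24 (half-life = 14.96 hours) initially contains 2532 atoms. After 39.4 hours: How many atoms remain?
N = N₀(1/2)^(t/t½) = 408 atoms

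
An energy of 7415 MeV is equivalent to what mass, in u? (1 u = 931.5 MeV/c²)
m = E/c² = 7.96 u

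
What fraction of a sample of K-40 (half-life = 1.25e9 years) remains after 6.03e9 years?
N/N₀ = (1/2)^(t/t½) = 0.0353 = 3.53%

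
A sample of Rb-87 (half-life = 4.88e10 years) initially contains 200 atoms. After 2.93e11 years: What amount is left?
N = N₀(1/2)^(t/t½) = 3.116 atoms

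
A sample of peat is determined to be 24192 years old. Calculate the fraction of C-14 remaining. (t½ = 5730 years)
N/N₀ = (1/2)^(t/t½) = 0.05359 = 5.36%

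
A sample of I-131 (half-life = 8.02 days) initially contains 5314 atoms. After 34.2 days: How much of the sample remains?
N = N₀(1/2)^(t/t½) = 276.5 atoms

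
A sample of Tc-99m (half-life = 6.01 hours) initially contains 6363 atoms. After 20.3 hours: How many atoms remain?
N = N₀(1/2)^(t/t½) = 612.2 atoms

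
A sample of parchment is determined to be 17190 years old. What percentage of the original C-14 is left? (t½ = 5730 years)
N/N₀ = (1/2)^(t/t½) = 0.125 = 12.5%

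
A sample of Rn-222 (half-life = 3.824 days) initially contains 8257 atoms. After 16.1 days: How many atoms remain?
N = N₀(1/2)^(t/t½) = 446.1 atoms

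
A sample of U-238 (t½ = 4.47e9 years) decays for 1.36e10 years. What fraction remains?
N/N₀ = (1/2)^(t/t½) = 0.1214 = 12.1%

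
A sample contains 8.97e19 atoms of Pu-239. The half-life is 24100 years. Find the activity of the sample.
A = λN = 2.58e15 decays/year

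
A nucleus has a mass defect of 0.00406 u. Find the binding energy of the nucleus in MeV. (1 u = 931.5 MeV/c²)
B.E. = Δm × 931.5 = 3.782 MeV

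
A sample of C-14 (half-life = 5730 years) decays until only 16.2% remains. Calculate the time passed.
t = t½ × log₂(N₀/N) = 15050 years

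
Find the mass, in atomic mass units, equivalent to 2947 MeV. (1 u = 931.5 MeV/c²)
m = E/c² = 3.164 u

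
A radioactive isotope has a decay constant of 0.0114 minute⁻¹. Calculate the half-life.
t½ = ln(2)/λ = 60.8 minutes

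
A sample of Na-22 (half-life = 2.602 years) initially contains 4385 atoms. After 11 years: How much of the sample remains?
N = N₀(1/2)^(t/t½) = 234.1 atoms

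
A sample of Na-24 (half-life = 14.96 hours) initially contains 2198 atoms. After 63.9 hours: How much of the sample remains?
N = N₀(1/2)^(t/t½) = 113.8 atoms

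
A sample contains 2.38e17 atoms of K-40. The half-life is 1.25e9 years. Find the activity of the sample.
A = λN = 1.32e8 decays/year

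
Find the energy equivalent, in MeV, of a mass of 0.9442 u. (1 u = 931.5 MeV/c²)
E = mc² = 879.5 MeV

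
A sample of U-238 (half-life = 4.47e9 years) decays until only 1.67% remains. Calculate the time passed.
t = t½ × log₂(N₀/N) = 2.639e10 years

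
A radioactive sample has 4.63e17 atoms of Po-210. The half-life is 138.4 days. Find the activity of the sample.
A = λN = 2.319e15 decays/day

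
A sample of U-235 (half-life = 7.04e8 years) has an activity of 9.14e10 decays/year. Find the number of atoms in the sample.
N = A/λ = 9.283e19 atoms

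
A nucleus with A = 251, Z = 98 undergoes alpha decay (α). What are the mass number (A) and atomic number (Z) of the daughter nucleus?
Daughter: A = 247, Z = 96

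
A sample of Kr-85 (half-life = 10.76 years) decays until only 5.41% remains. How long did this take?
t = t½ × log₂(N₀/N) = 45.28 years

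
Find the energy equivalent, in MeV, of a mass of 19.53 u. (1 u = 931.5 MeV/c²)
E = mc² = 18190 MeV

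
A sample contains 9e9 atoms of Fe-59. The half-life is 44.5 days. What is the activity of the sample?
A = λN = 1.402e8 decays/day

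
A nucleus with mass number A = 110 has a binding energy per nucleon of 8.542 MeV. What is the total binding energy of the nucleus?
B.E. = 8.542 × 110 = 939.6 MeV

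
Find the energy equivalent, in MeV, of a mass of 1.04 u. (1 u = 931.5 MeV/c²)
E = mc² = 968.8 MeV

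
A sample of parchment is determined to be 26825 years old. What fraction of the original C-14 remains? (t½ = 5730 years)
N/N₀ = (1/2)^(t/t½) = 0.03897 = 3.9%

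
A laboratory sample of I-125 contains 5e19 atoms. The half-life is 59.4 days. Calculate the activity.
A = λN = 5.835e17 decays/day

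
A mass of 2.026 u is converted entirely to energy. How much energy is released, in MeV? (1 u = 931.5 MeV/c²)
E = mc² = 1887 MeV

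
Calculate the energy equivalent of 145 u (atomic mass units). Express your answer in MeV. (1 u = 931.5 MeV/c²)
E = mc² = 1.351e5 MeV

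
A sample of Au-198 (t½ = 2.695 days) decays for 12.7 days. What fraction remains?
N/N₀ = (1/2)^(t/t½) = 0.03814 = 3.81%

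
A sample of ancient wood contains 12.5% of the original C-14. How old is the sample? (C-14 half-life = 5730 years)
Age = t½ × log₂(1/ratio) = 17190 years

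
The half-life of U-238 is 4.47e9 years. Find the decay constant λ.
λ = ln(2)/t½ = 1.551e-10 year⁻¹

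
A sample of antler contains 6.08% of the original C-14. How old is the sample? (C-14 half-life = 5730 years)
Age = t½ × log₂(1/ratio) = 23150 years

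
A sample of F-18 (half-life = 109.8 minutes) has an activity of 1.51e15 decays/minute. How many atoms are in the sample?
N = A/λ = 2.392e17 atoms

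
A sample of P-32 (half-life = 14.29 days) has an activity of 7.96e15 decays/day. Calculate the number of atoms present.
N = A/λ = 1.641e17 atoms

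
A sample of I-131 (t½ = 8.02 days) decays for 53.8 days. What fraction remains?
N/N₀ = (1/2)^(t/t½) = 0.009564 = 0.956%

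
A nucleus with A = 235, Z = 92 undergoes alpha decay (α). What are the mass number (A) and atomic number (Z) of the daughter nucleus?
Daughter: A = 231, Z = 90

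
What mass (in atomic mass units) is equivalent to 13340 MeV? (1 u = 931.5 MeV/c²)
m = E/c² = 14.32 u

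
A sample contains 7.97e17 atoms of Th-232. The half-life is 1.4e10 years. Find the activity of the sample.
A = λN = 3.946e7 decays/year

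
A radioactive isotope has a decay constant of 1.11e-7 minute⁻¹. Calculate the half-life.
t½ = ln(2)/λ = 6.245e6 minutes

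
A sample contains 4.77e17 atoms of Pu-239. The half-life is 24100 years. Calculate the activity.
A = λN = 1.372e13 decays/year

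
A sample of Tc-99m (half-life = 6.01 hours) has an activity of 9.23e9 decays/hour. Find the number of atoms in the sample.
N = A/λ = 8.003e10 atoms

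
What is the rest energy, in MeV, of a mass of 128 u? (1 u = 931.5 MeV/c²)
E = mc² = 1.192e5 MeV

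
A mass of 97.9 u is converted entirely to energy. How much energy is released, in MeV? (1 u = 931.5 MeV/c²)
E = mc² = 91190 MeV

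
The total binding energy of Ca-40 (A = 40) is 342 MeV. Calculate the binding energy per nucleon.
B.E./A = 342/40 = 8.55 MeV/nucleon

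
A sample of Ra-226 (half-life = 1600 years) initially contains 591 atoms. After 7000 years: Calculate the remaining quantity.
N = N₀(1/2)^(t/t½) = 28.48 atoms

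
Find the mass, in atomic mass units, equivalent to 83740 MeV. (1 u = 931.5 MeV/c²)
m = E/c² = 89.9 u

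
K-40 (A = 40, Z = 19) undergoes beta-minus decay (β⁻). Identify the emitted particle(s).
β⁻: electron (e⁻) + antineutrino (ν̄ₑ)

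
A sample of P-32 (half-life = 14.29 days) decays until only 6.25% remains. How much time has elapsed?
t = t½ × log₂(N₀/N) = 57.16 days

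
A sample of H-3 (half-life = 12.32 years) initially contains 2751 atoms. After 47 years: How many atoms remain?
N = N₀(1/2)^(t/t½) = 195.5 atoms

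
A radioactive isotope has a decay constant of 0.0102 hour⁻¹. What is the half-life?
t½ = ln(2)/λ = 67.96 hours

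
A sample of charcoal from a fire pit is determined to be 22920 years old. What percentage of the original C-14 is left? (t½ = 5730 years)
N/N₀ = (1/2)^(t/t½) = 0.0625 = 6.25%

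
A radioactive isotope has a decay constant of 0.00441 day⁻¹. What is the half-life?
t½ = ln(2)/λ = 157.2 days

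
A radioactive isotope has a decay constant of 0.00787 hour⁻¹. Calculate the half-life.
t½ = ln(2)/λ = 88.07 hours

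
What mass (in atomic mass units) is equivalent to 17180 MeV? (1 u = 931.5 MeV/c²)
m = E/c² = 18.44 u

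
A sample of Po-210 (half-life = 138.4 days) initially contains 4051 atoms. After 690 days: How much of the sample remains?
N = N₀(1/2)^(t/t½) = 127.9 atoms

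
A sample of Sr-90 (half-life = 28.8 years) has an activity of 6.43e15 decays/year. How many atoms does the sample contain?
N = A/λ = 2.672e17 atoms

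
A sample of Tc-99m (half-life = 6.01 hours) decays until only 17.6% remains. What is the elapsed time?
t = t½ × log₂(N₀/N) = 15.06 hours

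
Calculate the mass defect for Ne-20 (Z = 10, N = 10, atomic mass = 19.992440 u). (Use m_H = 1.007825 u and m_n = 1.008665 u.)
Δm = Z·m_H + N·m_n − M = 0.1725 u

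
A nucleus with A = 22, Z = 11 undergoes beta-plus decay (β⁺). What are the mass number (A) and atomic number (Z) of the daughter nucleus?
Daughter: A = 22, Z = 10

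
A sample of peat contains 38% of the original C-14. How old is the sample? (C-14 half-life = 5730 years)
Age = t½ × log₂(1/ratio) = 7999 years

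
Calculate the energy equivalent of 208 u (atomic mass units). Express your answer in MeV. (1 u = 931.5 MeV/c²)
E = mc² = 1.938e5 MeV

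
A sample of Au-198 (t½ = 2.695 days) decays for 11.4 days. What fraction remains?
N/N₀ = (1/2)^(t/t½) = 0.05329 = 5.33%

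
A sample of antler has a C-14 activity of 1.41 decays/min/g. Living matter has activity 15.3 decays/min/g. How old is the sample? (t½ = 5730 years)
Age = t½ × log₂(A₀/A) = 19710 years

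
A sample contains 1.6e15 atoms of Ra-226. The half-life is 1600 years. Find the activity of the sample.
A = λN = 6.931e11 decays/year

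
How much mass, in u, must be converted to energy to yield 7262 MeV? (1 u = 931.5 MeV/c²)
m = E/c² = 7.796 u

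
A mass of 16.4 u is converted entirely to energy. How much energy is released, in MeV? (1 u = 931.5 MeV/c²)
E = mc² = 15280 MeV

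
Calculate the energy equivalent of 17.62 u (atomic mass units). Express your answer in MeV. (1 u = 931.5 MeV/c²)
E = mc² = 16410 MeV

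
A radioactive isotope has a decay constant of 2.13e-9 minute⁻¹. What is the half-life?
t½ = ln(2)/λ = 3.254e8 minutes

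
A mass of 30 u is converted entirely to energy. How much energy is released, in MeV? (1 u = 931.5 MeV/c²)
E = mc² = 27940 MeV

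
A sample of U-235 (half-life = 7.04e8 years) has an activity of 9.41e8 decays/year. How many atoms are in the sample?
N = A/λ = 9.557e17 atoms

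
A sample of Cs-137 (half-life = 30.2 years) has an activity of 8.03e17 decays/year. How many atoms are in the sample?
N = A/λ = 3.499e19 atoms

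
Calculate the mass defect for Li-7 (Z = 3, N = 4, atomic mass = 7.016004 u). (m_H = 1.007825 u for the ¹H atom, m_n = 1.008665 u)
Δm = Z·m_H + N·m_n − M = 0.04213 u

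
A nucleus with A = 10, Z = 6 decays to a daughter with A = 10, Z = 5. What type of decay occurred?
ΔA = 0, ΔZ = -1 ⇒ beta-plus decay (β⁺) or electron capture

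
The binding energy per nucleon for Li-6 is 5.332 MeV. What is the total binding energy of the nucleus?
B.E. = 5.332 × 6 = 31.99 MeV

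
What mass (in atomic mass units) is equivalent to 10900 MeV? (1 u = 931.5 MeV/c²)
m = E/c² = 11.7 u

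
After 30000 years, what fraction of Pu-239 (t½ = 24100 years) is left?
N/N₀ = (1/2)^(t/t½) = 0.422 = 42.2%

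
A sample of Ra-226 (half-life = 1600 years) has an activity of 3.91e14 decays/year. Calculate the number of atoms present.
N = A/λ = 9.026e17 atoms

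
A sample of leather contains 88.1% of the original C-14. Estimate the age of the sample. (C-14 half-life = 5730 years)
Age = t½ × log₂(1/ratio) = 1047 years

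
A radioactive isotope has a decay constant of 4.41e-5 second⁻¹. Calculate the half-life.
t½ = ln(2)/λ = 15720 seconds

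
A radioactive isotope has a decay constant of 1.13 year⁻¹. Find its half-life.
t½ = ln(2)/λ = 0.6134 years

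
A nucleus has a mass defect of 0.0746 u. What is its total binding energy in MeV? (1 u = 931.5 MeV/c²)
B.E. = Δm × 931.5 = 69.49 MeV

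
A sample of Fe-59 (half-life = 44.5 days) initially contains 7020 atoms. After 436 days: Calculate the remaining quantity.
N = N₀(1/2)^(t/t½) = 7.887 atoms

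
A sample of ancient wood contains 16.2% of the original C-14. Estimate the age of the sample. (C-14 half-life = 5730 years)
Age = t½ × log₂(1/ratio) = 15050 years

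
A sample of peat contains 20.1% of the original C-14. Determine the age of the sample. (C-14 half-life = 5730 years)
Age = t½ × log₂(1/ratio) = 13260 years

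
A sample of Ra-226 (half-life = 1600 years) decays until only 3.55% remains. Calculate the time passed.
t = t½ × log₂(N₀/N) = 7706 years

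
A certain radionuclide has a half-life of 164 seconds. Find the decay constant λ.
λ = ln(2)/t½ = 0.004227 second⁻¹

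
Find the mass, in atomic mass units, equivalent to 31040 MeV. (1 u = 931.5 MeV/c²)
m = E/c² = 33.32 u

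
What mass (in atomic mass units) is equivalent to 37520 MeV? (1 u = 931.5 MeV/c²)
m = E/c² = 40.28 u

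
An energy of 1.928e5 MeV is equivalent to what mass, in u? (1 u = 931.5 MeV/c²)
m = E/c² = 207 u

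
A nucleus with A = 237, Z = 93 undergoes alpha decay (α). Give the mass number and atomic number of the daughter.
Daughter: A = 233, Z = 91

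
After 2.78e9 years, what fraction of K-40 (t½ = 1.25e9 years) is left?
N/N₀ = (1/2)^(t/t½) = 0.214 = 21.4%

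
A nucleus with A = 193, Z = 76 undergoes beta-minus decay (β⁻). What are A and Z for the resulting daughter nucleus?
Daughter: A = 193, Z = 77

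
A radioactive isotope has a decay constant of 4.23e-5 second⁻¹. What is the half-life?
t½ = ln(2)/λ = 16390 seconds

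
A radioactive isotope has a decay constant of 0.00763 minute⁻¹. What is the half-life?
t½ = ln(2)/λ = 90.84 minutes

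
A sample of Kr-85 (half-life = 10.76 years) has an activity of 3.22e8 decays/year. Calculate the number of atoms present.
N = A/λ = 4.999e9 atoms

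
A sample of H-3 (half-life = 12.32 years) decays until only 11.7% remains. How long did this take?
t = t½ × log₂(N₀/N) = 38.14 years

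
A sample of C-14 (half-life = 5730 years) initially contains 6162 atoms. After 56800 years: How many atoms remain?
N = N₀(1/2)^(t/t½) = 6.393 atoms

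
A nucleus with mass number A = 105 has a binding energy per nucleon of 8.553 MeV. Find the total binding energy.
B.E. = 8.553 × 105 = 898.1 MeV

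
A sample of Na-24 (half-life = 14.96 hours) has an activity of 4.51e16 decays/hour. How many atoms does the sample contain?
N = A/λ = 9.734e17 atoms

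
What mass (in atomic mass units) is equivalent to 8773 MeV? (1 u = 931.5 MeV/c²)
m = E/c² = 9.418 u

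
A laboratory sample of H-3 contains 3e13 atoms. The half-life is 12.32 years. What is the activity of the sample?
A = λN = 1.688e12 decays/year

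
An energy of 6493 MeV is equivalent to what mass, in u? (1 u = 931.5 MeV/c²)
m = E/c² = 6.97 u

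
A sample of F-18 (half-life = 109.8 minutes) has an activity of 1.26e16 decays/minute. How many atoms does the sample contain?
N = A/λ = 1.996e18 atoms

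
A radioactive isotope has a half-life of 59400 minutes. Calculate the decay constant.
λ = ln(2)/t½ = 1.167e-5 minute⁻¹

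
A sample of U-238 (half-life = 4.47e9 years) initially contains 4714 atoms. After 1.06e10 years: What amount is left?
N = N₀(1/2)^(t/t½) = 911 atoms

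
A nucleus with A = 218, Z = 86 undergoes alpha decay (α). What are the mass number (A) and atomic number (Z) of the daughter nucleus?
Daughter: A = 214, Z = 84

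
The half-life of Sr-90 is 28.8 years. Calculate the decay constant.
λ = ln(2)/t½ = 0.02407 year⁻¹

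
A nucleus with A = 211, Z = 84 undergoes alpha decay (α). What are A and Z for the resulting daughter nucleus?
Daughter: A = 207, Z = 82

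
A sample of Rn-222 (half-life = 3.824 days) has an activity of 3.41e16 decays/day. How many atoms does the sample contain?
N = A/λ = 1.881e17 atoms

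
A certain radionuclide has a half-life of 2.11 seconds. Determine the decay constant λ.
λ = ln(2)/t½ = 0.3285 second⁻¹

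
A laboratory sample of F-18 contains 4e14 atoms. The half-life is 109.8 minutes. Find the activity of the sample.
A = λN = 2.525e12 decays/minute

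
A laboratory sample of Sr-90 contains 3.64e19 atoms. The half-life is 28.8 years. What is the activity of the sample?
A = λN = 8.761e17 decays/year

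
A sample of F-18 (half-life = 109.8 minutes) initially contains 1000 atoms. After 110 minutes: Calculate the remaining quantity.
N = N₀(1/2)^(t/t½) = 499.4 atoms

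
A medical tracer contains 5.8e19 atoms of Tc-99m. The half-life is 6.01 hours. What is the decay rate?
A = λN = 6.689e18 decays/hour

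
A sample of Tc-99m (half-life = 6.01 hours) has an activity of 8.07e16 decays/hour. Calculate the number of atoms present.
N = A/λ = 6.997e17 atoms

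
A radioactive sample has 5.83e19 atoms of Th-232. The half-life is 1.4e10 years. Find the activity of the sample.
A = λN = 2.886e9 decays/year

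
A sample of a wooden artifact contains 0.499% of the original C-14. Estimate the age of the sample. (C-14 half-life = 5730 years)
Age = t½ × log₂(1/ratio) = 43820 years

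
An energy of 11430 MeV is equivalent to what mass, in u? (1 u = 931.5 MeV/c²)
m = E/c² = 12.27 u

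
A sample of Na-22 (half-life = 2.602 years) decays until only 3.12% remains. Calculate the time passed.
t = t½ × log₂(N₀/N) = 13.02 years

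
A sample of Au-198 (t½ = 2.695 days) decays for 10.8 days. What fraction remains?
N/N₀ = (1/2)^(t/t½) = 0.06218 = 6.22%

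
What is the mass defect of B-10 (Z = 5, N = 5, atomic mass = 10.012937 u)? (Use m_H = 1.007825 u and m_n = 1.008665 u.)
Δm = Z·m_H + N·m_n − M = 0.06951 u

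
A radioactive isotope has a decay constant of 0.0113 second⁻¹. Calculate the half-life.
t½ = ln(2)/λ = 61.34 seconds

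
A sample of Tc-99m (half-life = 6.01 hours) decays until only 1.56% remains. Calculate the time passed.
t = t½ × log₂(N₀/N) = 36.07 hours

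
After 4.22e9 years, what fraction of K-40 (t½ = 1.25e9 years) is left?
N/N₀ = (1/2)^(t/t½) = 0.09632 = 9.63%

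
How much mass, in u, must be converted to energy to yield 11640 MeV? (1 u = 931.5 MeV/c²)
m = E/c² = 12.5 u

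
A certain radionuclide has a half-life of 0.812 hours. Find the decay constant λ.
λ = ln(2)/t½ = 0.8536 hour⁻¹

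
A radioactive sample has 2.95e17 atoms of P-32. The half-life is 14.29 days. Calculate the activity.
A = λN = 1.431e16 decays/day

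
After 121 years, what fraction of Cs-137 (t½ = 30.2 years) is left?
N/N₀ = (1/2)^(t/t½) = 0.06221 = 6.22%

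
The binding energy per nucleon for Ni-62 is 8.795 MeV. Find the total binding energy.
B.E. = 8.795 × 62 = 545.3 MeV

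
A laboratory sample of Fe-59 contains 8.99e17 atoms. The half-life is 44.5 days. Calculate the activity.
A = λN = 1.4e16 decays/day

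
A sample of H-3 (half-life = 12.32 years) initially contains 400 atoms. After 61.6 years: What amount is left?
N = N₀(1/2)^(t/t½) = 12.5 atoms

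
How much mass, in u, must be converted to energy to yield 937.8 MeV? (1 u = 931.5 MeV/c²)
m = E/c² = 1.007 u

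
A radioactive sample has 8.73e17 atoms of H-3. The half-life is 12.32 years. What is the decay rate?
A = λN = 4.912e16 decays/year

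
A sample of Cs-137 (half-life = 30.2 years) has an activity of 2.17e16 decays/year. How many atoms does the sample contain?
N = A/λ = 9.455e17 atoms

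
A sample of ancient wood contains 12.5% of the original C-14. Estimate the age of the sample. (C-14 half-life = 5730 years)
Age = t½ × log₂(1/ratio) = 17190 years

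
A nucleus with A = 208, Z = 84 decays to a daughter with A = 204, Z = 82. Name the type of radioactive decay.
ΔA = -4, ΔZ = -2 ⇒ alpha decay (α)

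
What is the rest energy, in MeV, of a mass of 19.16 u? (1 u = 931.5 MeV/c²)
E = mc² = 17850 MeV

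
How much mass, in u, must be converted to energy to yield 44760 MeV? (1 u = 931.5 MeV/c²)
m = E/c² = 48.05 u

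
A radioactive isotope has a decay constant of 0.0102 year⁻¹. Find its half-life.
t½ = ln(2)/λ = 67.96 years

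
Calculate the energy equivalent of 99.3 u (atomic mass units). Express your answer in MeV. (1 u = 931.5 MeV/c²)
E = mc² = 92500 MeV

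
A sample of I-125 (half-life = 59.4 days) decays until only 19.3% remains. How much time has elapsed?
t = t½ × log₂(N₀/N) = 141 days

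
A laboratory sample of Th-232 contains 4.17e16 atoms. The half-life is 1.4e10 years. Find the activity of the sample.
A = λN = 2.065e6 decays/year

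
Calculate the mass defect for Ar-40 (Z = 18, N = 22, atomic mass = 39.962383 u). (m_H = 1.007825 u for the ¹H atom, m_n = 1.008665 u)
Δm = Z·m_H + N·m_n − M = 0.3691 u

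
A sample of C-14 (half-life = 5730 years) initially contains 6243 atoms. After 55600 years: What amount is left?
N = N₀(1/2)^(t/t½) = 7.489 atoms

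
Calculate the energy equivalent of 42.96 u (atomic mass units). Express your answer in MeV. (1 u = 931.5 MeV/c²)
E = mc² = 40020 MeV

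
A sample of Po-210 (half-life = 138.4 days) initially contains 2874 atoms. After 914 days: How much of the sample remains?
N = N₀(1/2)^(t/t½) = 29.54 atoms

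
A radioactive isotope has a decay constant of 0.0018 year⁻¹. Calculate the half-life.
t½ = ln(2)/λ = 385.1 years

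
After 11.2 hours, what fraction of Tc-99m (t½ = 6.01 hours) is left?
N/N₀ = (1/2)^(t/t½) = 0.2748 = 27.5%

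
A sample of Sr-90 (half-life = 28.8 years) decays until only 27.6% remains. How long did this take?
t = t½ × log₂(N₀/N) = 53.49 years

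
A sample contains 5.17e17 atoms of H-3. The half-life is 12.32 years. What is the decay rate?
A = λN = 2.909e16 decays/year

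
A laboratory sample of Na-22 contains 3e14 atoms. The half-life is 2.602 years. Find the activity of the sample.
A = λN = 7.992e13 decays/year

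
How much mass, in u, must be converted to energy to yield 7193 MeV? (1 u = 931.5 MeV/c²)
m = E/c² = 7.722 u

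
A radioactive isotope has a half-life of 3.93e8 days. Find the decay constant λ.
λ = ln(2)/t½ = 1.764e-9 day⁻¹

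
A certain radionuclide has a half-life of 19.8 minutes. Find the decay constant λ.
λ = ln(2)/t½ = 0.03501 minute⁻¹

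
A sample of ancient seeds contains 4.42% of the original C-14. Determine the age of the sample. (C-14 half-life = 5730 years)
Age = t½ × log₂(1/ratio) = 25780 years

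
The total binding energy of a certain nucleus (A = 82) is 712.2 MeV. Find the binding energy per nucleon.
B.E./A = 712.2/82 = 8.685 MeV/nucleon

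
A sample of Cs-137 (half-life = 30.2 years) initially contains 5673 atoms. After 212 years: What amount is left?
N = N₀(1/2)^(t/t½) = 43.71 atoms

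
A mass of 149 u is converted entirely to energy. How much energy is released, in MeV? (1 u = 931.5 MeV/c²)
E = mc² = 1.388e5 MeV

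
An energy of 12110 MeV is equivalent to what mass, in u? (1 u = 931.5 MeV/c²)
m = E/c² = 13 u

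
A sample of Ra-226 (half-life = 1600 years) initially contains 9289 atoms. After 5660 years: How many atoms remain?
N = N₀(1/2)^(t/t½) = 800 atoms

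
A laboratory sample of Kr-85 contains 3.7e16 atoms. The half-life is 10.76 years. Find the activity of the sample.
A = λN = 2.383e15 decays/year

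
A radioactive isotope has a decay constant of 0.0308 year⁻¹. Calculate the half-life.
t½ = ln(2)/λ = 22.5 years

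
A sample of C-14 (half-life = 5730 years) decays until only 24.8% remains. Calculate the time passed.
t = t½ × log₂(N₀/N) = 11530 years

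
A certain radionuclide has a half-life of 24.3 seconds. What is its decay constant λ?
λ = ln(2)/t½ = 0.02852 second⁻¹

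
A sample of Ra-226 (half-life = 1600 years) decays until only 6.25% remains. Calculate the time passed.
t = t½ × log₂(N₀/N) = 6400 years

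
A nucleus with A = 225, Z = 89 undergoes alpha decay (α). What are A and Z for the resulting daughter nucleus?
Daughter: A = 221, Z = 87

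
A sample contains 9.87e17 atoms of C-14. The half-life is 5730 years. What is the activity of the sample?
A = λN = 1.194e14 decays/year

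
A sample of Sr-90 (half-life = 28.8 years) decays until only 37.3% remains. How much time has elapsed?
t = t½ × log₂(N₀/N) = 40.98 years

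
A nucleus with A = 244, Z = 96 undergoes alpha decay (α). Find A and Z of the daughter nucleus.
Daughter: A = 240, Z = 94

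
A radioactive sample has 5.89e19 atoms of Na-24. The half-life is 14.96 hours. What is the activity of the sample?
A = λN = 2.729e18 decays/hour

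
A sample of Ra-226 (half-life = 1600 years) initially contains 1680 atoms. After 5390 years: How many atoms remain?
N = N₀(1/2)^(t/t½) = 162.6 atoms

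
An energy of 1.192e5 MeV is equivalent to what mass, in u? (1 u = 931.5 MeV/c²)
m = E/c² = 128 u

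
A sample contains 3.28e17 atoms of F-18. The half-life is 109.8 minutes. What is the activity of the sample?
A = λN = 2.071e15 decays/minute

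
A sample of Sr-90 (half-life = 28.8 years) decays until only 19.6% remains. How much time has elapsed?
t = t½ × log₂(N₀/N) = 67.71 years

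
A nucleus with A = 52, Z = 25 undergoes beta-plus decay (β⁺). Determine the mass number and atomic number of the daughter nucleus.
Daughter: A = 52, Z = 24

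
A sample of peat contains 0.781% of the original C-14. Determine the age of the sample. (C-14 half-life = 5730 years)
Age = t½ × log₂(1/ratio) = 40110 years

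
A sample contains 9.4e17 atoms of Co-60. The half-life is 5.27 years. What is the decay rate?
A = λN = 1.236e17 decays/year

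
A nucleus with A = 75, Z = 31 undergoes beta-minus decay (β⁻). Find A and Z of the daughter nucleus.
Daughter: A = 75, Z = 32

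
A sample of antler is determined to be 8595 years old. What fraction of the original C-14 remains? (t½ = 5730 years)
N/N₀ = (1/2)^(t/t½) = 0.3536 = 35.4%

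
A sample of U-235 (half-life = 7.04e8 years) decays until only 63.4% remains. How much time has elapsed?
t = t½ × log₂(N₀/N) = 4.628e8 years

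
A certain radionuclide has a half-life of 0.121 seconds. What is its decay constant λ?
λ = ln(2)/t½ = 5.728 second⁻¹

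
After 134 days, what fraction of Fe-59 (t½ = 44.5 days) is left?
N/N₀ = (1/2)^(t/t½) = 0.124 = 12.4%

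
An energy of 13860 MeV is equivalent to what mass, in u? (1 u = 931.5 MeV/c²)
m = E/c² = 14.88 u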